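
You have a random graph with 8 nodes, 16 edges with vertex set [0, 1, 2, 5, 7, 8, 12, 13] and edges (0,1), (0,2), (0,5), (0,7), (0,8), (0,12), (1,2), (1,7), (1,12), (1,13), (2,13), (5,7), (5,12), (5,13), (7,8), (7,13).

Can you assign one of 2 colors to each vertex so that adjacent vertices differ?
No, G is not 2-colorable

The clique on vertices [0, 7, 8] has size 3 > 2, so it alone needs 3 colors.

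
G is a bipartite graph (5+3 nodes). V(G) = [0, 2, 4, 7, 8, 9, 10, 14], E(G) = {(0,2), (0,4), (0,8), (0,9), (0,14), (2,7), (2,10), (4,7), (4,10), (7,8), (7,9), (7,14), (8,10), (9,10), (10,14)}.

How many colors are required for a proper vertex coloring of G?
χ(G) = 2

Clique number ω(G) = 2 (lower bound: χ ≥ ω).
The graph is bipartite (no odd cycle), so 2 colors suffice: χ(G) = 2.
A valid 2-coloring: color 1: [0, 7, 10]; color 2: [2, 4, 8, 9, 14].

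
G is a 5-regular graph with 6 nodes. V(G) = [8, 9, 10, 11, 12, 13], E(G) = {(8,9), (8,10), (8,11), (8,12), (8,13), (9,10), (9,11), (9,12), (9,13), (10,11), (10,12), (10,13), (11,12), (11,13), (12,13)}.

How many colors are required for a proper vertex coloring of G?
Clique number ω(G) = 6 (lower bound: χ ≥ ω).
The clique on [8, 9, 10, 11, 12, 13] has size 6, forcing χ ≥ 6, and the coloring below uses 6 colors, so χ(G) = 6.
A valid 6-coloring: color 1: [8]; color 2: [13]; color 3: [9]; color 4: [12]; color 5: [10]; color 6: [11].

χ(G) = 6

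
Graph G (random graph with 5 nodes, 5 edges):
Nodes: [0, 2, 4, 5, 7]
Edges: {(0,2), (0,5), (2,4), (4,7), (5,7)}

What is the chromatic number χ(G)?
χ(G) = 3

Clique number ω(G) = 2 (lower bound: χ ≥ ω).
Odd cycle [7, 4, 2, 0, 5] needs 3 colors (χ ≥ 3).
The coloring below uses 3 colors, so χ(G) = 3.
A valid 3-coloring: color 1: [0, 7]; color 2: [4, 5]; color 3: [2].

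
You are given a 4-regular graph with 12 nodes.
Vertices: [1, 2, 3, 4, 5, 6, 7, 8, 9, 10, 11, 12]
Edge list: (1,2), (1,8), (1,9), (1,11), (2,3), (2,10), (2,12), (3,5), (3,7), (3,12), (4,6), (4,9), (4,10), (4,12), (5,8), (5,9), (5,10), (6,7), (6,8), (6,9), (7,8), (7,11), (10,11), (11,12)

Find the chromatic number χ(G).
Clique number ω(G) = 3 (lower bound: χ ≥ ω).
The clique on [2, 3, 12] has size 3, forcing χ ≥ 3, and the coloring below uses 3 colors, so χ(G) = 3.
A valid 3-coloring: color 1: [1, 6, 10, 12]; color 2: [3, 8, 9, 11]; color 3: [2, 4, 5, 7].

χ(G) = 3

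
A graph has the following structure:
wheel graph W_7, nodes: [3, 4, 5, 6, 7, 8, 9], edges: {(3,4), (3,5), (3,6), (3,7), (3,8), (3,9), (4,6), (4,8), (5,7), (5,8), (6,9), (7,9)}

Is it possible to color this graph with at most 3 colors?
Yes, G is 3-colorable

A valid 3-coloring: color 1: [3]; color 2: [4, 5, 9]; color 3: [6, 7, 8].
(χ(G) = 3 ≤ 3.)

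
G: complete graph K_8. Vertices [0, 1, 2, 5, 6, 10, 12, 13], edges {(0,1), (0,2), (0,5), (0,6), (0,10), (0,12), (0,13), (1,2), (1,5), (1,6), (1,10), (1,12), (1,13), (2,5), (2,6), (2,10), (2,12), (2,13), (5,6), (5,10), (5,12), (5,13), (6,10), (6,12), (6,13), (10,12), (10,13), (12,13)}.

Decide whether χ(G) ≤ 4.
No, G is not 4-colorable

The clique on vertices [0, 1, 2, 5, 6, 10, 12, 13] has size 8 > 4, so it alone needs 8 colors.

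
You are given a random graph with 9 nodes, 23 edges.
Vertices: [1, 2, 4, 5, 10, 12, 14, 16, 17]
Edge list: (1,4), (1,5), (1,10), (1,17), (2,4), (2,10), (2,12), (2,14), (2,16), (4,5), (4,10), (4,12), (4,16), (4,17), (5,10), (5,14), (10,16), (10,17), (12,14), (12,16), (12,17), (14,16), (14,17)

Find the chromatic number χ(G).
χ(G) = 4

Clique number ω(G) = 4 (lower bound: χ ≥ ω).
The clique on [2, 4, 10, 16] has size 4, forcing χ ≥ 4, and the coloring below uses 4 colors, so χ(G) = 4.
A valid 4-coloring: color 1: [4, 14]; color 2: [10, 12]; color 3: [1, 16]; color 4: [2, 5, 17].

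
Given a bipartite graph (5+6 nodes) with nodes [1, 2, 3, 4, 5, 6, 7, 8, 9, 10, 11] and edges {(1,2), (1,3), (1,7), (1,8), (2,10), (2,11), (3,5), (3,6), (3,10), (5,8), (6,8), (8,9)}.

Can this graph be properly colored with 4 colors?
Yes, G is 4-colorable

A valid 4-coloring: color 1: [2, 3, 4, 7, 8]; color 2: [1, 5, 6, 9, 10, 11].
(χ(G) = 2 ≤ 4.)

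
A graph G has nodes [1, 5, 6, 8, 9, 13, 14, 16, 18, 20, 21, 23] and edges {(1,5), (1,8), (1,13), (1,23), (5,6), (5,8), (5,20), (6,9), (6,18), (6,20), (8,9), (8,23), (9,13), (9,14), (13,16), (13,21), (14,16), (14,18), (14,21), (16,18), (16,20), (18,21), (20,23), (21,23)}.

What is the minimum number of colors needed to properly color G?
χ(G) = 3

Clique number ω(G) = 3 (lower bound: χ ≥ ω).
The clique on [1, 5, 8] has size 3, forcing χ ≥ 3, and the coloring below uses 3 colors, so χ(G) = 3.
A valid 3-coloring: color 1: [1, 9, 18, 20]; color 2: [5, 13, 14, 23]; color 3: [6, 8, 16, 21].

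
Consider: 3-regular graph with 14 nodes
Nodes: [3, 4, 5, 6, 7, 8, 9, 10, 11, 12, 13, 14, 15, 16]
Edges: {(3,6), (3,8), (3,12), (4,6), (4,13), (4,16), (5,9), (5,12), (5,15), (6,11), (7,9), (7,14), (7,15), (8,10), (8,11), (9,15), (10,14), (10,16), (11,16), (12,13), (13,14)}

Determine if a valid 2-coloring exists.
The clique on vertices [5, 9, 15] has size 3 > 2, so it alone needs 3 colors.

No, G is not 2-colorable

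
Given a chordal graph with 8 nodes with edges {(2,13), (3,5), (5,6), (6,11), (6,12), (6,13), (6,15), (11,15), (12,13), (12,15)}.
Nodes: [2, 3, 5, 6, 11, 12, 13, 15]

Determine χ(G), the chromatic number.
χ(G) = 3

Clique number ω(G) = 3 (lower bound: χ ≥ ω).
The clique on [6, 11, 15] has size 3, forcing χ ≥ 3, and the coloring below uses 3 colors, so χ(G) = 3.
A valid 3-coloring: color 1: [2, 3, 6]; color 2: [5, 11, 12]; color 3: [13, 15].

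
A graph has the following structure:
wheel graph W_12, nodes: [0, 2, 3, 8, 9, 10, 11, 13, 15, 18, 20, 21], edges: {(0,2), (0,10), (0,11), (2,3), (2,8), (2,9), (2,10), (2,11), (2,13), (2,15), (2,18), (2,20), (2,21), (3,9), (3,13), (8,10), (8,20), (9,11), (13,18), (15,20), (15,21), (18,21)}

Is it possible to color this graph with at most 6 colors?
Yes, G is 6-colorable

A valid 6-coloring: color 1: [2]; color 2: [3, 8, 11, 15, 18]; color 3: [0, 9, 13, 20, 21]; color 4: [10].
(χ(G) = 4 ≤ 6.)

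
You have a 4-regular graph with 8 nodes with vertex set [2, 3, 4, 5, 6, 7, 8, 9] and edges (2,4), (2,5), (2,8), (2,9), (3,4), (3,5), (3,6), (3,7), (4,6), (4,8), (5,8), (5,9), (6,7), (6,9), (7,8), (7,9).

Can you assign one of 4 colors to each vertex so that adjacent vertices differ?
A valid 4-coloring: color 1: [3, 8, 9]; color 2: [4, 5, 7]; color 3: [2, 6].
(χ(G) = 3 ≤ 4.)

Yes, G is 4-colorable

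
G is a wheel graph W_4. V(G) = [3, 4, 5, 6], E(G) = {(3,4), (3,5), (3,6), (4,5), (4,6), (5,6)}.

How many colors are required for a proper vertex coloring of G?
χ(G) = 4

Clique number ω(G) = 4 (lower bound: χ ≥ ω).
The clique on [3, 4, 5, 6] has size 4, forcing χ ≥ 4, and the coloring below uses 4 colors, so χ(G) = 4.
A valid 4-coloring: color 1: [4]; color 2: [6]; color 3: [5]; color 4: [3].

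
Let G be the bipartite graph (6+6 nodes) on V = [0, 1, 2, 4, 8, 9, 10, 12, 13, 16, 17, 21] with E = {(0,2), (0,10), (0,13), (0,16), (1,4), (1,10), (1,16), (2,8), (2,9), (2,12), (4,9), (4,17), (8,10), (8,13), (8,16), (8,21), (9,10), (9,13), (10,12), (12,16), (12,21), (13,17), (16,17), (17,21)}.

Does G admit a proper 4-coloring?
Yes, G is 4-colorable

A valid 4-coloring: color 1: [2, 4, 10, 13, 16, 21]; color 2: [0, 1, 8, 9, 12, 17].
(χ(G) = 2 ≤ 4.)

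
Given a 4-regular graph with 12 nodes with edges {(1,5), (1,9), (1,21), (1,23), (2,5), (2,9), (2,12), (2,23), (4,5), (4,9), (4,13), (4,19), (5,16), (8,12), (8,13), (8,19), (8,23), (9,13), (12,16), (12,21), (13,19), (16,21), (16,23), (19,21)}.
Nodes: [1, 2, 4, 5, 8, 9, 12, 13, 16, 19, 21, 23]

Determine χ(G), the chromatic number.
Clique number ω(G) = 3 (lower bound: χ ≥ ω).
The clique on [4, 9, 13] has size 3, forcing χ ≥ 3, and the coloring below uses 3 colors, so χ(G) = 3.
A valid 3-coloring: color 1: [2, 4, 8, 21]; color 2: [5, 9, 12, 19, 23]; color 3: [1, 13, 16].

χ(G) = 3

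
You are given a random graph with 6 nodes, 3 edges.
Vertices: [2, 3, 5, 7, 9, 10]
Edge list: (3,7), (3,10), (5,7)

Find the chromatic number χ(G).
Clique number ω(G) = 2 (lower bound: χ ≥ ω).
The graph is bipartite (no odd cycle), so 2 colors suffice: χ(G) = 2.
A valid 2-coloring: color 1: [2, 7, 9, 10]; color 2: [3, 5].

χ(G) = 2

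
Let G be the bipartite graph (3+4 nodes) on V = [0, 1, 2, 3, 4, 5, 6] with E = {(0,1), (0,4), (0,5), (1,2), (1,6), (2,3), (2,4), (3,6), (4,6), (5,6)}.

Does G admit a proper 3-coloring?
A valid 3-coloring: color 1: [0, 2, 6]; color 2: [1, 3, 4, 5].
(χ(G) = 2 ≤ 3.)

Yes, G is 3-colorable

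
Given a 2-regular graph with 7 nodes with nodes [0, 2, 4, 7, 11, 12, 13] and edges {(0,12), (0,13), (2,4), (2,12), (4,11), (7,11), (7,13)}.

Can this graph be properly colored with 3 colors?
A valid 3-coloring: color 1: [11, 12, 13]; color 2: [0, 4, 7]; color 3: [2].
(χ(G) = 3 ≤ 3.)

Yes, G is 3-colorable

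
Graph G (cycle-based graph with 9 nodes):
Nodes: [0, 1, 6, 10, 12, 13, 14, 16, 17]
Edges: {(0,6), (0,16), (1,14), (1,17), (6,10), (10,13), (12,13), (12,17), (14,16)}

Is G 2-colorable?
No, G is not 2-colorable

Odd cycle [14, 1, 17, 12, 13, 10, 6, 0, 16] needs 3 colors (χ ≥ 3).
Hence χ(G) ≥ 3 > 2, so no proper 2-coloring exists.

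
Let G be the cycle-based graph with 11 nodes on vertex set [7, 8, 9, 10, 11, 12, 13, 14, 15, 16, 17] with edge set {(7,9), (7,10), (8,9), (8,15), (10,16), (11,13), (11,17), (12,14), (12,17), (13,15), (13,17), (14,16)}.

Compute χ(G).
Clique number ω(G) = 3 (lower bound: χ ≥ ω).
The clique on [11, 13, 17] has size 3, forcing χ ≥ 3, and the coloring below uses 3 colors, so χ(G) = 3.
A valid 3-coloring: color 1: [7, 8, 12, 13, 16]; color 2: [9, 10, 14, 15, 17]; color 3: [11].

χ(G) = 3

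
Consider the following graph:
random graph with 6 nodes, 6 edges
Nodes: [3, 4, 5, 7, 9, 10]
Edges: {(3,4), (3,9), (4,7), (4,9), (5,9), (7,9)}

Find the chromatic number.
χ(G) = 3

Clique number ω(G) = 3 (lower bound: χ ≥ ω).
The clique on [3, 4, 9] has size 3, forcing χ ≥ 3, and the coloring below uses 3 colors, so χ(G) = 3.
A valid 3-coloring: color 1: [9, 10]; color 2: [4, 5]; color 3: [3, 7].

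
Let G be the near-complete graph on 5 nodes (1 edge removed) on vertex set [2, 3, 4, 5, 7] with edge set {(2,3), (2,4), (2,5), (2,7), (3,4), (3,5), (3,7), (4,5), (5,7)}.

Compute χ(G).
Clique number ω(G) = 4 (lower bound: χ ≥ ω).
The clique on [2, 3, 4, 5] has size 4, forcing χ ≥ 4, and the coloring below uses 4 colors, so χ(G) = 4.
A valid 4-coloring: color 1: [3]; color 2: [5]; color 3: [2]; color 4: [4, 7].

χ(G) = 4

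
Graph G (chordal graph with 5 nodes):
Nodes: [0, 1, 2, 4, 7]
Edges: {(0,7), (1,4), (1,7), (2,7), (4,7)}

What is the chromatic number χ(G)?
χ(G) = 3

Clique number ω(G) = 3 (lower bound: χ ≥ ω).
The clique on [1, 4, 7] has size 3, forcing χ ≥ 3, and the coloring below uses 3 colors, so χ(G) = 3.
A valid 3-coloring: color 1: [7]; color 2: [0, 1, 2]; color 3: [4].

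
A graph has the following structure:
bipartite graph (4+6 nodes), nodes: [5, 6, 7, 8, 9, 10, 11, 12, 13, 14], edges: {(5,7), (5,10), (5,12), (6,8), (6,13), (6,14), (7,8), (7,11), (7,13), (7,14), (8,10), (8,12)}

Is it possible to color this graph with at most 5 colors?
Yes, G is 5-colorable

A valid 5-coloring: color 1: [6, 7, 9, 10, 12]; color 2: [5, 8, 11, 13, 14].
(χ(G) = 2 ≤ 5.)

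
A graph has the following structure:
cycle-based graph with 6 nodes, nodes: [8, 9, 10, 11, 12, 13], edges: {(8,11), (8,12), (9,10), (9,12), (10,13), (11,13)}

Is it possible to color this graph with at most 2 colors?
Yes, G is 2-colorable

A valid 2-coloring: color 1: [8, 9, 13]; color 2: [10, 11, 12].
(χ(G) = 2 ≤ 2.)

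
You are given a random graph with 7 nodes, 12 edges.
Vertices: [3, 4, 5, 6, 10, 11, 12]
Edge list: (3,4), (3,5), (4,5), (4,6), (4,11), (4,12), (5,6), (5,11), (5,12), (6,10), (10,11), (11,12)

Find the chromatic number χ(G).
Clique number ω(G) = 4 (lower bound: χ ≥ ω).
The clique on [4, 5, 11, 12] has size 4, forcing χ ≥ 4, and the coloring below uses 4 colors, so χ(G) = 4.
A valid 4-coloring: color 1: [5, 10]; color 2: [4]; color 3: [3, 6, 11]; color 4: [12].

χ(G) = 4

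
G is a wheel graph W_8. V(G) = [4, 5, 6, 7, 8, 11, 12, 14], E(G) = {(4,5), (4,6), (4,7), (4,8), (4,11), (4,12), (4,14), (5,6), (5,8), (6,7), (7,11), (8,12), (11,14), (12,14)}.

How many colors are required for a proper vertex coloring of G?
χ(G) = 4

Clique number ω(G) = 3 (lower bound: χ ≥ ω).
Odd cycle [5, 6, 7, 11, 14, 12, 8] needs 3 colors (χ ≥ 3).
Vertex 4 is adjacent to every vertex of [5, 6, 7, 8, 11, 12, 14], which already need 3 colors among themselves, so 4 needs a new color (χ ≥ 4).
The coloring below uses 4 colors, so χ(G) = 4.
A valid 4-coloring: color 1: [4]; color 2: [5, 7, 12]; color 3: [6, 8, 11]; color 4: [14].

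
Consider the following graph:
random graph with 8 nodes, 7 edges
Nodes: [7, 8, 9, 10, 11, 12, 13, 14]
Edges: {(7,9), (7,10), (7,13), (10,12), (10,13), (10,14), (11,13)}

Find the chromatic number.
Clique number ω(G) = 3 (lower bound: χ ≥ ω).
The clique on [7, 10, 13] has size 3, forcing χ ≥ 3, and the coloring below uses 3 colors, so χ(G) = 3.
A valid 3-coloring: color 1: [8, 9, 10, 11]; color 2: [7, 12, 14]; color 3: [13].

χ(G) = 3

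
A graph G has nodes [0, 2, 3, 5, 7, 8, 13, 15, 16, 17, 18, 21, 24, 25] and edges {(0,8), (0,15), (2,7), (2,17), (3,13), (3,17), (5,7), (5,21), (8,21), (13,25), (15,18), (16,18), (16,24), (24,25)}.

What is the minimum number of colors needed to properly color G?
Clique number ω(G) = 2 (lower bound: χ ≥ ω).
The graph is bipartite (no odd cycle), so 2 colors suffice: χ(G) = 2.
A valid 2-coloring: color 1: [0, 7, 13, 17, 18, 21, 24]; color 2: [2, 3, 5, 8, 15, 16, 25].

χ(G) = 2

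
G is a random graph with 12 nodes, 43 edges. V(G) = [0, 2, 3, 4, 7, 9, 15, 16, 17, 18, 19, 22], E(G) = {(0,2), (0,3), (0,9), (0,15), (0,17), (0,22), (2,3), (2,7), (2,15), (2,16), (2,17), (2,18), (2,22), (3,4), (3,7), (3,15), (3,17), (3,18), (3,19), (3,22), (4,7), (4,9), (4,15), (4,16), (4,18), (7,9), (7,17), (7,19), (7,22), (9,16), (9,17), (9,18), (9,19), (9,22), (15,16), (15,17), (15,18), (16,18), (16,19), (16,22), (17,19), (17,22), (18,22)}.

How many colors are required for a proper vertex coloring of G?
Clique number ω(G) = 5 (lower bound: χ ≥ ω).
The clique on [0, 2, 3, 17, 22] has size 5, forcing χ ≥ 5, and the coloring below uses 5 colors, so χ(G) = 5.
A valid 5-coloring: color 1: [3, 9]; color 2: [16, 17]; color 3: [2, 4, 19]; color 4: [15, 22]; color 5: [0, 7, 18].

χ(G) = 5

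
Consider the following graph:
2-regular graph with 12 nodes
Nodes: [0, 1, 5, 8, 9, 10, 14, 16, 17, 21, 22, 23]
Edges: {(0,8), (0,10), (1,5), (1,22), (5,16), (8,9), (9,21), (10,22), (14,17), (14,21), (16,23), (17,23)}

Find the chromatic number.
χ(G) = 2

Clique number ω(G) = 2 (lower bound: χ ≥ ω).
The graph is bipartite (no odd cycle), so 2 colors suffice: χ(G) = 2.
A valid 2-coloring: color 1: [0, 5, 9, 14, 22, 23]; color 2: [1, 8, 10, 16, 17, 21].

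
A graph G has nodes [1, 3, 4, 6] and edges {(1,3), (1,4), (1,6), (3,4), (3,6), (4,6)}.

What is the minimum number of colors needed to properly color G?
Clique number ω(G) = 4 (lower bound: χ ≥ ω).
The clique on [1, 3, 4, 6] has size 4, forcing χ ≥ 4, and the coloring below uses 4 colors, so χ(G) = 4.
A valid 4-coloring: color 1: [1]; color 2: [4]; color 3: [3]; color 4: [6].

χ(G) = 4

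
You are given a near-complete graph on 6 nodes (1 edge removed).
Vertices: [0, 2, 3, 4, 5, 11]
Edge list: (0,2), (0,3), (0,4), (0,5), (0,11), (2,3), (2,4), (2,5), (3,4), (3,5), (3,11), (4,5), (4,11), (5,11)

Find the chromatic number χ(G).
χ(G) = 5

Clique number ω(G) = 5 (lower bound: χ ≥ ω).
The clique on [0, 2, 3, 4, 5] has size 5, forcing χ ≥ 5, and the coloring below uses 5 colors, so χ(G) = 5.
A valid 5-coloring: color 1: [3]; color 2: [0]; color 3: [5]; color 4: [4]; color 5: [2, 11].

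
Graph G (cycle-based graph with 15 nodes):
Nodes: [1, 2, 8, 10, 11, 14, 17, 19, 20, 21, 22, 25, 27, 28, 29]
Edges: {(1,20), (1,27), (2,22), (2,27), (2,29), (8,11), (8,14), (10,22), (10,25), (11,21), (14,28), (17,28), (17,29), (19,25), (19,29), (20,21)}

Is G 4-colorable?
A valid 4-coloring: color 1: [11, 14, 20, 22, 25, 27, 29]; color 2: [1, 2, 8, 10, 17, 19, 21]; color 3: [28].
(χ(G) = 3 ≤ 4.)

Yes, G is 4-colorable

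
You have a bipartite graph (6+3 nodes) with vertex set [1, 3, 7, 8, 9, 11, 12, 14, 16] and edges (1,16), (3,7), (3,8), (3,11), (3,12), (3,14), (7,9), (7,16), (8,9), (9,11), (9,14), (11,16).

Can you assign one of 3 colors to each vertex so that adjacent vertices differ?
Yes, G is 3-colorable

A valid 3-coloring: color 1: [3, 9, 16]; color 2: [1, 7, 8, 11, 12, 14].
(χ(G) = 2 ≤ 3.)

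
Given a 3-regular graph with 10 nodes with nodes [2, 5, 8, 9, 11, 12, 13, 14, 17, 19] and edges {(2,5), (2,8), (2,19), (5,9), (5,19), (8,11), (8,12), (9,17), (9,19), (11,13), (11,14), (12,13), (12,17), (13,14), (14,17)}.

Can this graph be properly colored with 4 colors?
A valid 4-coloring: color 1: [8, 13, 17, 19]; color 2: [5, 12, 14]; color 3: [2, 9, 11].
(χ(G) = 3 ≤ 4.)

Yes, G is 4-colorable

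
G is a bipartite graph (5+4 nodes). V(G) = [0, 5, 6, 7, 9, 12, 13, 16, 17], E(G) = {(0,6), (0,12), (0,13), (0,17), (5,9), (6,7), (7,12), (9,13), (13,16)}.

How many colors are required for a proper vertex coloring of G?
Clique number ω(G) = 2 (lower bound: χ ≥ ω).
The graph is bipartite (no odd cycle), so 2 colors suffice: χ(G) = 2.
A valid 2-coloring: color 1: [0, 7, 9, 16]; color 2: [5, 6, 12, 13, 17].

χ(G) = 2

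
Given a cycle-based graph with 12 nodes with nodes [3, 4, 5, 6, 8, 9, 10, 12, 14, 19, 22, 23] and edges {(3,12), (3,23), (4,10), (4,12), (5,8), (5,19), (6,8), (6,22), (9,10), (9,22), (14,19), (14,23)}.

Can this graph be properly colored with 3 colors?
A valid 3-coloring: color 1: [3, 4, 5, 6, 9, 14]; color 2: [8, 10, 12, 19, 22, 23].
(χ(G) = 2 ≤ 3.)

Yes, G is 3-colorable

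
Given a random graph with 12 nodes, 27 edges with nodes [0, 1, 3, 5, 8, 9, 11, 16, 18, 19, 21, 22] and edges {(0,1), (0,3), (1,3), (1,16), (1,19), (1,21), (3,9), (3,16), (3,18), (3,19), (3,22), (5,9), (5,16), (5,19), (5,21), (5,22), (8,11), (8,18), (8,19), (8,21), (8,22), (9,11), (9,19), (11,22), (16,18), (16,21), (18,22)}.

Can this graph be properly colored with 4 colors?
Yes, G is 4-colorable

A valid 4-coloring: color 1: [3, 5, 8]; color 2: [0, 11, 16, 19]; color 3: [1, 9, 18]; color 4: [21, 22].
(χ(G) = 4 ≤ 4.)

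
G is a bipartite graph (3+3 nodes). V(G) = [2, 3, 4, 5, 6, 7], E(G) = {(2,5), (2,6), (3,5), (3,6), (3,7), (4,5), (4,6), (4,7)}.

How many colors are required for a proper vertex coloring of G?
χ(G) = 2

Clique number ω(G) = 2 (lower bound: χ ≥ ω).
The graph is bipartite (no odd cycle), so 2 colors suffice: χ(G) = 2.
A valid 2-coloring: color 1: [2, 3, 4]; color 2: [5, 6, 7].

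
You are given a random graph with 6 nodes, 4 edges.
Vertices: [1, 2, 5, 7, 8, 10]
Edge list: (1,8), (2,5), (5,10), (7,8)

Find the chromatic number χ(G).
Clique number ω(G) = 2 (lower bound: χ ≥ ω).
The graph is bipartite (no odd cycle), so 2 colors suffice: χ(G) = 2.
A valid 2-coloring: color 1: [5, 8]; color 2: [1, 2, 7, 10].

χ(G) = 2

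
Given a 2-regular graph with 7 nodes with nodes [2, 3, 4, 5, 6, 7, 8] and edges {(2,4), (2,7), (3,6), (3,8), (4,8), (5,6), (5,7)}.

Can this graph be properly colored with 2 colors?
Odd cycle [2, 7, 5, 6, 3, 8, 4] needs 3 colors (χ ≥ 3).
Hence χ(G) ≥ 3 > 2, so no proper 2-coloring exists.

No, G is not 2-colorable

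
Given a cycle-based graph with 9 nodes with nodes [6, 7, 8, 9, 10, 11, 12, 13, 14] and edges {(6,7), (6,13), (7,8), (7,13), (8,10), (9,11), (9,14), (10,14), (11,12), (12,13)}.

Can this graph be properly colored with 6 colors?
Yes, G is 6-colorable

A valid 6-coloring: color 1: [8, 11, 13, 14]; color 2: [7, 9, 10, 12]; color 3: [6].
(χ(G) = 3 ≤ 6.)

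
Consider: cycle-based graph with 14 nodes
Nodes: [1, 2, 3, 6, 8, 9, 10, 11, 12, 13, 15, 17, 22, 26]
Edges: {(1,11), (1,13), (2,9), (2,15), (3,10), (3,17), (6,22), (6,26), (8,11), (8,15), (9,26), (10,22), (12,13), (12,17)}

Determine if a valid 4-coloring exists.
A valid 4-coloring: color 1: [6, 9, 10, 11, 13, 15, 17]; color 2: [1, 2, 3, 8, 12, 22, 26].
(χ(G) = 2 ≤ 4.)

Yes, G is 4-colorable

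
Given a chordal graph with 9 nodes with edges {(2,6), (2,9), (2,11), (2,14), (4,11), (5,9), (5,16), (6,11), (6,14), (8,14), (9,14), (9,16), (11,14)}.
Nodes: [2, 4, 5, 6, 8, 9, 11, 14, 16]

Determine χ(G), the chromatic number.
Clique number ω(G) = 4 (lower bound: χ ≥ ω).
The clique on [2, 6, 11, 14] has size 4, forcing χ ≥ 4, and the coloring below uses 4 colors, so χ(G) = 4.
A valid 4-coloring: color 1: [4, 5, 14]; color 2: [8, 9, 11]; color 3: [2, 16]; color 4: [6].

χ(G) = 4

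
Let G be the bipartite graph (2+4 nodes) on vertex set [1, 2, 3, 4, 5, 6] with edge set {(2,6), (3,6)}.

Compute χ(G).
Clique number ω(G) = 2 (lower bound: χ ≥ ω).
The graph is bipartite (no odd cycle), so 2 colors suffice: χ(G) = 2.
A valid 2-coloring: color 1: [1, 4, 5, 6]; color 2: [2, 3].

χ(G) = 2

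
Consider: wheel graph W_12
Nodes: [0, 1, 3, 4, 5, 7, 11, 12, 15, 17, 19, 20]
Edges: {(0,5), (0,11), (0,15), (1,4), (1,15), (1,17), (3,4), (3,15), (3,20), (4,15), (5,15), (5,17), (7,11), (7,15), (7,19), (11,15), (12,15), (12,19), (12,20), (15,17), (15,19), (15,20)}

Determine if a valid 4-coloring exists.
Yes, G is 4-colorable

A valid 4-coloring: color 1: [15]; color 2: [1, 5, 11, 19, 20]; color 3: [0, 3, 7, 12, 17]; color 4: [4].
(χ(G) = 4 ≤ 4.)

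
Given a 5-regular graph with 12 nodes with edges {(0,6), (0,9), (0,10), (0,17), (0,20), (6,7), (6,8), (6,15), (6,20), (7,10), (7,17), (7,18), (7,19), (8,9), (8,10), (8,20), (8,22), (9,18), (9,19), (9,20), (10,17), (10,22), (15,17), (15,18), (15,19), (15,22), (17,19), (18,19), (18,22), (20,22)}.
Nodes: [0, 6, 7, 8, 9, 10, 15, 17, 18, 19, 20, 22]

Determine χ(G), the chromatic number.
Clique number ω(G) = 3 (lower bound: χ ≥ ω).
Suppose a proper 3-coloring c exists. The clique [0, 6, 20] takes 3 distinct colors; by symmetry let c(0) = 1, c(6) = 2, c(20) = 3.
- Vertex 8: neighbors [6, 20] already have colors [2, 3] ⇒ c(8) = 1.
- Vertex 22: neighbors [8, 20] already have colors [1, 3] ⇒ c(22) = 2.
- Vertex 9: neighbors [0, 20] already have colors [1, 3] ⇒ c(9) = 2.
- Vertex 10: neighbors [0, 22] already have colors [1, 2] ⇒ c(10) = 3.
- Vertex 7: neighbors [6, 10] already have colors [2, 3] ⇒ c(7) = 1.
- Vertex 19: neighbors [7, 9] already have colors [1, 2] ⇒ c(19) = 3.
- Vertex 18: neighbors [7, 9, 19] already have colors [1, 2, 3] — all 3 colors blocked. Contradiction.
The forced assignments end in a contradiction, so G has no proper 3-coloring (χ ≥ 4).
The coloring below uses 4 colors, so χ(G) = 4.
A valid 4-coloring: color 1: [10, 18, 20]; color 2: [0, 8, 19]; color 3: [7, 9, 15]; color 4: [6, 17, 22].

χ(G) = 4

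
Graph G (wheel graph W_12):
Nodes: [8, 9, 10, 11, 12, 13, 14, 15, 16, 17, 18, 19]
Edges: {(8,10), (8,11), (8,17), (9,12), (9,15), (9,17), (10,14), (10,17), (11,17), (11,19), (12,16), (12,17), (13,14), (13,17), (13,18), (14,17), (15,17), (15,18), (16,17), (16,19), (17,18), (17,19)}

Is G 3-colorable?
No, G is not 3-colorable

Odd cycle [16, 19, 11, 8, 10, 14, 13, 18, 15, 9, 12] needs 3 colors (χ ≥ 3).
Vertex 17 is adjacent to every vertex of [8, 9, 10, 11, 12, 13, 14, 15, 16, 18, 19], which already need 3 colors among themselves, so 17 needs a new color (χ ≥ 4).
Hence χ(G) ≥ 4 > 3, so no proper 3-coloring exists.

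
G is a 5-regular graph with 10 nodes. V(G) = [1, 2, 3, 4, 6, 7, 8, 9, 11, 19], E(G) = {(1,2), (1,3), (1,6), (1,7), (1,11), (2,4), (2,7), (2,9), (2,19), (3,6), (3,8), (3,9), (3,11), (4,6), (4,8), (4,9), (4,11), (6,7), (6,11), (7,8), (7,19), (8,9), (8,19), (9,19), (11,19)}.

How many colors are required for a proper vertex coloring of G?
χ(G) = 4

Clique number ω(G) = 4 (lower bound: χ ≥ ω).
The clique on [1, 3, 6, 11] has size 4, forcing χ ≥ 4, and the coloring below uses 4 colors, so χ(G) = 4.
A valid 4-coloring: color 1: [7, 9, 11]; color 2: [2, 6, 8]; color 3: [1, 4, 19]; color 4: [3].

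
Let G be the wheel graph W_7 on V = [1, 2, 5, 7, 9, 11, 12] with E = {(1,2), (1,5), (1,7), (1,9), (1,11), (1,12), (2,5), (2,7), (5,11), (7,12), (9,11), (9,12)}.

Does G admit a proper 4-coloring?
Yes, G is 4-colorable

A valid 4-coloring: color 1: [1]; color 2: [2, 11, 12]; color 3: [5, 7, 9].
(χ(G) = 3 ≤ 4.)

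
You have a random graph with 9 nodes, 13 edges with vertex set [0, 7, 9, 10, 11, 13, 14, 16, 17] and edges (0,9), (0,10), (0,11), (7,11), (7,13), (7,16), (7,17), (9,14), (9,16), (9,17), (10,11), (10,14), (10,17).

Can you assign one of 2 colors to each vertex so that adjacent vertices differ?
The clique on vertices [0, 10, 11] has size 3 > 2, so it alone needs 3 colors.

No, G is not 2-colorable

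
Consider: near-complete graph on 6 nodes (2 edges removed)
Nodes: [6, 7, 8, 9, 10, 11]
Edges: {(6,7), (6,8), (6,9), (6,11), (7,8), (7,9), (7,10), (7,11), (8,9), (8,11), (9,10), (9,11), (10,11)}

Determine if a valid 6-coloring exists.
A valid 6-coloring: color 1: [11]; color 2: [9]; color 3: [7]; color 4: [8, 10]; color 5: [6].
(χ(G) = 5 ≤ 6.)

Yes, G is 6-colorable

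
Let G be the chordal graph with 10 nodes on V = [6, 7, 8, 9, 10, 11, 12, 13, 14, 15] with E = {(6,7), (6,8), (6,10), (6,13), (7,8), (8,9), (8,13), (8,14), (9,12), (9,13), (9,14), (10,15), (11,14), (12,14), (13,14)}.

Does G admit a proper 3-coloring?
No, G is not 3-colorable

The clique on vertices [8, 9, 13, 14] has size 4 > 3, so it alone needs 4 colors.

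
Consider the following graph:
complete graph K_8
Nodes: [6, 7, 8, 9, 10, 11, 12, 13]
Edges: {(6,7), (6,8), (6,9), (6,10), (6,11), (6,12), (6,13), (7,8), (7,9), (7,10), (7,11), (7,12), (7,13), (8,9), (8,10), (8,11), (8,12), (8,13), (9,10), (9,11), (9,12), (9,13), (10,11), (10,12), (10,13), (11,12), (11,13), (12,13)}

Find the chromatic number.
χ(G) = 8

Clique number ω(G) = 8 (lower bound: χ ≥ ω).
The clique on [6, 7, 8, 9, 10, 11, 12, 13] has size 8, forcing χ ≥ 8, and the coloring below uses 8 colors, so χ(G) = 8.
A valid 8-coloring: color 1: [11]; color 2: [12]; color 3: [8]; color 4: [13]; color 5: [9]; color 6: [10]; color 7: [6]; color 8: [7].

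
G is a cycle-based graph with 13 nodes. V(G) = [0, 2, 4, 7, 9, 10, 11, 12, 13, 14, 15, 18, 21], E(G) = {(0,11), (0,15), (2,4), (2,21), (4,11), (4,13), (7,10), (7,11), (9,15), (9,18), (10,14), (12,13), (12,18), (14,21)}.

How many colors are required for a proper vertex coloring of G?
χ(G) = 3

Clique number ω(G) = 2 (lower bound: χ ≥ ω).
Odd cycle [4, 2, 21, 14, 10, 7, 11] needs 3 colors (χ ≥ 3).
The coloring below uses 3 colors, so χ(G) = 3.
A valid 3-coloring: color 1: [2, 11, 13, 14, 15, 18]; color 2: [0, 4, 7, 9, 12, 21]; color 3: [10].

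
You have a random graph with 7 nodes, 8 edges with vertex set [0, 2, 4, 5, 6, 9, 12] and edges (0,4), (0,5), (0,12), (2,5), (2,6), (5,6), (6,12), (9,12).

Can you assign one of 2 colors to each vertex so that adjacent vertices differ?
The clique on vertices [2, 5, 6] has size 3 > 2, so it alone needs 3 colors.

No, G is not 2-colorable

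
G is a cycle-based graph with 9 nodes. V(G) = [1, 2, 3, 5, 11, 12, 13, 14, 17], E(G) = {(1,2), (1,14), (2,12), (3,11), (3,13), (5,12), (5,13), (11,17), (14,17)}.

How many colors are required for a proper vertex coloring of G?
Clique number ω(G) = 2 (lower bound: χ ≥ ω).
Odd cycle [2, 12, 5, 13, 3, 11, 17, 14, 1] needs 3 colors (χ ≥ 3).
The coloring below uses 3 colors, so χ(G) = 3.
A valid 3-coloring: color 1: [2, 3, 5, 14]; color 2: [1, 11, 12, 13]; color 3: [17].

χ(G) = 3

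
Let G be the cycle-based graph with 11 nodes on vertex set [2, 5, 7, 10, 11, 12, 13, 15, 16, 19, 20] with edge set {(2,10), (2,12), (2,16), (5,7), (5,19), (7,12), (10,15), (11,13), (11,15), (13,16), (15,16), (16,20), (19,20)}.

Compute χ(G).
χ(G) = 3

Clique number ω(G) = 2 (lower bound: χ ≥ ω).
Odd cycle [7, 5, 19, 20, 16, 2, 12] needs 3 colors (χ ≥ 3).
The coloring below uses 3 colors, so χ(G) = 3.
A valid 3-coloring: color 1: [5, 10, 11, 12, 16]; color 2: [2, 7, 13, 15, 19]; color 3: [20].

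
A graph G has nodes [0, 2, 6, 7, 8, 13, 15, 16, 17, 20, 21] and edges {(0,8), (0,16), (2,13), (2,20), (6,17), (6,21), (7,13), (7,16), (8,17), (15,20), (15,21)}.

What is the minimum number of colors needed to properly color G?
Clique number ω(G) = 2 (lower bound: χ ≥ ω).
Odd cycle [21, 15, 20, 2, 13, 7, 16, 0, 8, 17, 6] needs 3 colors (χ ≥ 3).
The coloring below uses 3 colors, so χ(G) = 3.
A valid 3-coloring: color 1: [13, 16, 17, 20, 21]; color 2: [0, 2, 6, 7, 15]; color 3: [8].

χ(G) = 3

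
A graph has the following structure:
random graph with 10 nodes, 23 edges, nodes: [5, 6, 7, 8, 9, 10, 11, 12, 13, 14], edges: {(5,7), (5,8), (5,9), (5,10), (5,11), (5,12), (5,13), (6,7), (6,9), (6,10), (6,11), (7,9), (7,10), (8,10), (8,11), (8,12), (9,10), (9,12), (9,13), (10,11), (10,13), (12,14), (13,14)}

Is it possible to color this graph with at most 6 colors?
A valid 6-coloring: color 1: [5, 6, 14]; color 2: [10, 12]; color 3: [8, 9]; color 4: [7, 11, 13].
(χ(G) = 4 ≤ 6.)

Yes, G is 6-colorable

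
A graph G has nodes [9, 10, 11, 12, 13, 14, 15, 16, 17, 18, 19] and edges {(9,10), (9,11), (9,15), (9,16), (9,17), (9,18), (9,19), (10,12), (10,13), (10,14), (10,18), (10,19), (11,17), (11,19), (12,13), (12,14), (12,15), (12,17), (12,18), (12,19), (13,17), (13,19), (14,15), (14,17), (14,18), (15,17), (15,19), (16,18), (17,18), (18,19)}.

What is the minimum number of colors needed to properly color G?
Clique number ω(G) = 4 (lower bound: χ ≥ ω).
The clique on [9, 10, 18, 19] has size 4, forcing χ ≥ 4, and the coloring below uses 4 colors, so χ(G) = 4.
A valid 4-coloring: color 1: [9, 12]; color 2: [10, 16, 17]; color 3: [11, 13, 15, 18]; color 4: [14, 19].

χ(G) = 4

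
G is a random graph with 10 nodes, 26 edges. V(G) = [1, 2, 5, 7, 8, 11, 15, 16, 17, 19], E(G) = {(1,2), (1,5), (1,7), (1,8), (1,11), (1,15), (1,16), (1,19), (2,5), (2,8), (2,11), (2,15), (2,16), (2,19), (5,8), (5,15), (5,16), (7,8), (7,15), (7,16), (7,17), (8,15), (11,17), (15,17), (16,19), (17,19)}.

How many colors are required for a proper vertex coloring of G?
χ(G) = 5

Clique number ω(G) = 5 (lower bound: χ ≥ ω).
The clique on [1, 2, 5, 8, 15] has size 5, forcing χ ≥ 5, and the coloring below uses 5 colors, so χ(G) = 5.
A valid 5-coloring: color 1: [1, 17]; color 2: [2, 7]; color 3: [11, 15, 16]; color 4: [5, 19]; color 5: [8].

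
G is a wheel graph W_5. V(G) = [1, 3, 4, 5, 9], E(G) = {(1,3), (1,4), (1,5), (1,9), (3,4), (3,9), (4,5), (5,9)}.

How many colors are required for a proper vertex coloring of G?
Clique number ω(G) = 3 (lower bound: χ ≥ ω).
The clique on [1, 3, 9] has size 3, forcing χ ≥ 3, and the coloring below uses 3 colors, so χ(G) = 3.
A valid 3-coloring: color 1: [1]; color 2: [4, 9]; color 3: [3, 5].

χ(G) = 3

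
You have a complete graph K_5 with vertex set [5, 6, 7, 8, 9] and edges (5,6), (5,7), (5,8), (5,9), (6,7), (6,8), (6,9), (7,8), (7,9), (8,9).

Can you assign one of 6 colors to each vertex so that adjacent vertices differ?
A valid 6-coloring: color 1: [9]; color 2: [6]; color 3: [8]; color 4: [5]; color 5: [7].
(χ(G) = 5 ≤ 6.)

Yes, G is 6-colorable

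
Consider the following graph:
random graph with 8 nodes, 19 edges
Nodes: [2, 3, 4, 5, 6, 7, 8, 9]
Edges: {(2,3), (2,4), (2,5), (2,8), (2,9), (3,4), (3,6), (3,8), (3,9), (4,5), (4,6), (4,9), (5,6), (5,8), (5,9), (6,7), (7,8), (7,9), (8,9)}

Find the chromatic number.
χ(G) = 4

Clique number ω(G) = 4 (lower bound: χ ≥ ω).
The clique on [2, 3, 8, 9] has size 4, forcing χ ≥ 4, and the coloring below uses 4 colors, so χ(G) = 4.
A valid 4-coloring: color 1: [6, 9]; color 2: [4, 8]; color 3: [3, 5, 7]; color 4: [2].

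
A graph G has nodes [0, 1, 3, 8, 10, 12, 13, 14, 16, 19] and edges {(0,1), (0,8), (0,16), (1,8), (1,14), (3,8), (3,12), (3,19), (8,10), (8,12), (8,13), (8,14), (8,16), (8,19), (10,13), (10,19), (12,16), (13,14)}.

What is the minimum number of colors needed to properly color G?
Clique number ω(G) = 3 (lower bound: χ ≥ ω).
Odd cycle [13, 14, 1, 0, 16, 12, 3, 19, 10] needs 3 colors (χ ≥ 3).
Vertex 8 is adjacent to every vertex of [0, 1, 3, 10, 12, 13, 14, 16, 19], which already need 3 colors among themselves, so 8 needs a new color (χ ≥ 4).
The coloring below uses 4 colors, so χ(G) = 4.
A valid 4-coloring: color 1: [8]; color 2: [1, 13, 16, 19]; color 3: [0, 10, 12, 14]; color 4: [3].

χ(G) = 4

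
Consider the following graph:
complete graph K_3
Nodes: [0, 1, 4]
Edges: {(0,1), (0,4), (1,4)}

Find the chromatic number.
Clique number ω(G) = 3 (lower bound: χ ≥ ω).
The clique on [0, 1, 4] has size 3, forcing χ ≥ 3, and the coloring below uses 3 colors, so χ(G) = 3.
A valid 3-coloring: color 1: [4]; color 2: [1]; color 3: [0].

χ(G) = 3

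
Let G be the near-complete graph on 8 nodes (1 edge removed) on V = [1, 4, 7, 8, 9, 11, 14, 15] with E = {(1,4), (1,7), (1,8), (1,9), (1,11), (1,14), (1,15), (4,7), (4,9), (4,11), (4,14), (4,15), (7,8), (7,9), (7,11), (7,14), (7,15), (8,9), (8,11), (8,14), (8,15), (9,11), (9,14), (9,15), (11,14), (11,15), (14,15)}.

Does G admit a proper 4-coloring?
No, G is not 4-colorable

The clique on vertices [1, 7, 8, 9, 11, 14, 15] has size 7 > 4, so it alone needs 7 colors.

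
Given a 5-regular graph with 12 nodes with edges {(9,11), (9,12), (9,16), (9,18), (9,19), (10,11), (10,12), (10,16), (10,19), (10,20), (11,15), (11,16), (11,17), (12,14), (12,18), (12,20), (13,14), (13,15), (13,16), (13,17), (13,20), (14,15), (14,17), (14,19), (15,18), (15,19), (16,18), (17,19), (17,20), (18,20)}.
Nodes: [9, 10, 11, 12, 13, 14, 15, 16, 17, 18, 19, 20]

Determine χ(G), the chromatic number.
Clique number ω(G) = 3 (lower bound: χ ≥ ω).
Suppose a proper 3-coloring c exists. The clique [9, 11, 16] takes 3 distinct colors; by symmetry let c(9) = 1, c(11) = 2, c(16) = 3.
- Vertex 10: neighbors [11, 16] already have colors [2, 3] ⇒ c(10) = 1.
- Vertex 18: neighbors [9, 16] already have colors [1, 3] ⇒ c(18) = 2.
- Vertex 20: neighbors [10, 18] already have colors [1, 2] ⇒ c(20) = 3.
- Vertex 12: neighbors [9, 18, 20] already have colors [1, 2, 3] — all 3 colors blocked. Contradiction.
The forced assignments end in a contradiction, so G has no proper 3-coloring (χ ≥ 4).
The coloring below uses 4 colors, so χ(G) = 4.
A valid 4-coloring: color 1: [11, 12, 13, 19]; color 2: [10, 17, 18]; color 3: [9, 15, 20]; color 4: [14, 16].

χ(G) = 4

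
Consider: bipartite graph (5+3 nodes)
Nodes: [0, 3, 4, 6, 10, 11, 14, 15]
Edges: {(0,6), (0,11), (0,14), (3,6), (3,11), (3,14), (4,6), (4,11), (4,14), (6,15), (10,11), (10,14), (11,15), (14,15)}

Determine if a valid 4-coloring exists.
A valid 4-coloring: color 1: [6, 11, 14]; color 2: [0, 3, 4, 10, 15].
(χ(G) = 2 ≤ 4.)

Yes, G is 4-colorable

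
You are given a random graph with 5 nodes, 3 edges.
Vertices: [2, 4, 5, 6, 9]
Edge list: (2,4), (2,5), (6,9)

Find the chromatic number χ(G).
Clique number ω(G) = 2 (lower bound: χ ≥ ω).
The graph is bipartite (no odd cycle), so 2 colors suffice: χ(G) = 2.
A valid 2-coloring: color 1: [2, 6]; color 2: [4, 5, 9].

χ(G) = 2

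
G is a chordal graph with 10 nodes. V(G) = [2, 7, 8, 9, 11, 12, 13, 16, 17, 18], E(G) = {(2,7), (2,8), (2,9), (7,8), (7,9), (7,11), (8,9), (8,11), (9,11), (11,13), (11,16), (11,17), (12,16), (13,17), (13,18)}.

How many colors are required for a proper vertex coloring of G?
Clique number ω(G) = 4 (lower bound: χ ≥ ω).
The clique on [2, 7, 8, 9] has size 4, forcing χ ≥ 4, and the coloring below uses 4 colors, so χ(G) = 4.
A valid 4-coloring: color 1: [2, 11, 12, 18]; color 2: [7, 13, 16]; color 3: [8, 17]; color 4: [9].

χ(G) = 4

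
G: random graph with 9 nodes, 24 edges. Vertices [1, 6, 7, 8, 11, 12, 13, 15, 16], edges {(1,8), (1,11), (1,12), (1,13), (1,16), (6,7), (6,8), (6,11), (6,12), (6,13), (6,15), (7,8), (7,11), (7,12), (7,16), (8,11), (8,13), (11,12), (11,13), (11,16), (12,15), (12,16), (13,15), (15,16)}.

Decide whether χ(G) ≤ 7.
A valid 7-coloring: color 1: [11, 15]; color 2: [6, 16]; color 3: [8, 12]; color 4: [7, 13]; color 5: [1].
(χ(G) = 5 ≤ 7.)

Yes, G is 7-colorable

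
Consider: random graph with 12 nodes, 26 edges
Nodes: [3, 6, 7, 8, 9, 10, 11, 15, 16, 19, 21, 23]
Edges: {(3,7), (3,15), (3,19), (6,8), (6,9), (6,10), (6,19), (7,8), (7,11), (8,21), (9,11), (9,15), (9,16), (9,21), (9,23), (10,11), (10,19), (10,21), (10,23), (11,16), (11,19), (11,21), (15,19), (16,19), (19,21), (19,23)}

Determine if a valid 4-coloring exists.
A valid 4-coloring: color 1: [8, 9, 19]; color 2: [3, 6, 11, 23]; color 3: [7, 10, 15, 16]; color 4: [21].
(χ(G) = 4 ≤ 4.)

Yes, G is 4-colorable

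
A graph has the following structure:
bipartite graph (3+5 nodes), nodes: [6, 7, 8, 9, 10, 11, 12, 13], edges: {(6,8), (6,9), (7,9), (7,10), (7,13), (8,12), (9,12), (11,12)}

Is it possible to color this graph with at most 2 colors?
A valid 2-coloring: color 1: [6, 7, 12]; color 2: [8, 9, 10, 11, 13].
(χ(G) = 2 ≤ 2.)

Yes, G is 2-colorable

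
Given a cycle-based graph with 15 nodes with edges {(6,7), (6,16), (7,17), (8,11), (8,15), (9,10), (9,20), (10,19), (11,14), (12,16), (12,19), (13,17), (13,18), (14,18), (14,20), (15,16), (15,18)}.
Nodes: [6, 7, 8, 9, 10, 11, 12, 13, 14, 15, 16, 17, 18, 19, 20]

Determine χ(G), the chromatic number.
Clique number ω(G) = 2 (lower bound: χ ≥ ω).
Odd cycle [11, 8, 15, 18, 14] needs 3 colors (χ ≥ 3).
The coloring below uses 3 colors, so χ(G) = 3.
A valid 3-coloring: color 1: [9, 11, 16, 17, 18, 19]; color 2: [7, 10, 12, 13, 14, 15]; color 3: [6, 8, 20].

χ(G) = 3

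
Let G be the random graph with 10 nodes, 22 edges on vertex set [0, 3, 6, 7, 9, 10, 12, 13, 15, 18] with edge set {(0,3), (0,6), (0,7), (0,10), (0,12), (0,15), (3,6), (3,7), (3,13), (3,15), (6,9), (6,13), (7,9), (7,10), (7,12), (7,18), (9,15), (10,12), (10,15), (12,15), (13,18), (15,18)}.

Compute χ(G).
χ(G) = 4

Clique number ω(G) = 4 (lower bound: χ ≥ ω).
The clique on [0, 10, 12, 15] has size 4, forcing χ ≥ 4, and the coloring below uses 4 colors, so χ(G) = 4.
A valid 4-coloring: color 1: [6, 7, 15]; color 2: [0, 9, 13]; color 3: [3, 10, 18]; color 4: [12].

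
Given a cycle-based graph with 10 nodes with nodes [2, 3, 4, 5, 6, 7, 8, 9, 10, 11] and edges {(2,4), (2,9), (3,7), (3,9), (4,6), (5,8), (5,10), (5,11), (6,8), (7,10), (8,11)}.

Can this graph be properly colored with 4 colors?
A valid 4-coloring: color 1: [5, 6, 7, 9]; color 2: [3, 4, 8, 10]; color 3: [2, 11].
(χ(G) = 3 ≤ 4.)

Yes, G is 4-colorable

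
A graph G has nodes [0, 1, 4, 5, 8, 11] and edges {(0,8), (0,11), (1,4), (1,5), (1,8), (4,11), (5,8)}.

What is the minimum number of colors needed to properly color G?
Clique number ω(G) = 3 (lower bound: χ ≥ ω).
The clique on [1, 5, 8] has size 3, forcing χ ≥ 3, and the coloring below uses 3 colors, so χ(G) = 3.
A valid 3-coloring: color 1: [8, 11]; color 2: [0, 1]; color 3: [4, 5].

χ(G) = 3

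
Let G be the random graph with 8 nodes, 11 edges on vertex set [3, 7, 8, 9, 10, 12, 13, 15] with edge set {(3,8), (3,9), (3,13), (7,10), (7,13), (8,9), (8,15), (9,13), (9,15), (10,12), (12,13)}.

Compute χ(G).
Clique number ω(G) = 3 (lower bound: χ ≥ ω).
The clique on [3, 8, 9] has size 3, forcing χ ≥ 3, and the coloring below uses 3 colors, so χ(G) = 3.
A valid 3-coloring: color 1: [8, 10, 13]; color 2: [7, 9, 12]; color 3: [3, 15].

χ(G) = 3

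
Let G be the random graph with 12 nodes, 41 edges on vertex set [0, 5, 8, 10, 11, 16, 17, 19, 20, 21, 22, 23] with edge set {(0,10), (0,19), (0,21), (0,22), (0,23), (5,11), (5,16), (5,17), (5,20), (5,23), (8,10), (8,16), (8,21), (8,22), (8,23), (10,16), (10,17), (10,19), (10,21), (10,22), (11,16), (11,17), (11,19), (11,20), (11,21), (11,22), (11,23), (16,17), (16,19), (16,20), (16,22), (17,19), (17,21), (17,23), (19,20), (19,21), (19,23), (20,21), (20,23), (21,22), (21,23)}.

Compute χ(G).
Clique number ω(G) = 5 (lower bound: χ ≥ ω).
The clique on [11, 17, 19, 21, 23] has size 5, forcing χ ≥ 5, and the coloring below uses 5 colors, so χ(G) = 5.
A valid 5-coloring: color 1: [16, 21]; color 2: [10, 11]; color 3: [22, 23]; color 4: [5, 8, 19]; color 5: [0, 17, 20].

χ(G) = 5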